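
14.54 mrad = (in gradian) 0.9256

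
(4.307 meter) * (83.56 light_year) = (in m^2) 3.405e+18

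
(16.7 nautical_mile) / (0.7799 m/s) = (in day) 0.459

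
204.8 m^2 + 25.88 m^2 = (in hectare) 0.02307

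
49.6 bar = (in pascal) 4.96e+06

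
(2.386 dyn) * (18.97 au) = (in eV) 4.226e+26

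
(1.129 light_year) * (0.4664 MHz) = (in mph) 1.114e+22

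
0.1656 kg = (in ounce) 5.841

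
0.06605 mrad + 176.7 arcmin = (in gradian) 3.276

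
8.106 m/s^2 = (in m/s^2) 8.106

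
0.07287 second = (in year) 2.311e-09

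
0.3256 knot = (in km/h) 0.603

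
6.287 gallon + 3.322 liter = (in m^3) 0.02712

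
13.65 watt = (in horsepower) 0.0183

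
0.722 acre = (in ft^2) 3.145e+04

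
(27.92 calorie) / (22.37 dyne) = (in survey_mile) 324.5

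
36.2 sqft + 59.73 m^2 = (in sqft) 679.1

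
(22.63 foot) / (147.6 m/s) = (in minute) 0.0007789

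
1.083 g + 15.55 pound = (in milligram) 7.054e+06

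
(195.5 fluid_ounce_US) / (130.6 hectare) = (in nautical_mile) 2.39e-12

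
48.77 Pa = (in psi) 0.007073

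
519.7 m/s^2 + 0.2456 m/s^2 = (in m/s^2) 519.9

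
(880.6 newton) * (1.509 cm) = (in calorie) 3.176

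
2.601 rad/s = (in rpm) 24.84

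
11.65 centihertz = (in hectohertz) 0.001165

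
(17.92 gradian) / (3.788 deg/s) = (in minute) 0.07096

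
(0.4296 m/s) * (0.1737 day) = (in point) 1.828e+07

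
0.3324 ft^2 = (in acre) 7.631e-06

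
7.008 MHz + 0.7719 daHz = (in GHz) 0.007008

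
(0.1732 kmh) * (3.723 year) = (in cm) 5.649e+08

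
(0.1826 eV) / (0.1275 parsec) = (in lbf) 1.672e-36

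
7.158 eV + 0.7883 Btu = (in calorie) 198.8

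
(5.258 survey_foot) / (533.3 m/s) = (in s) 0.003005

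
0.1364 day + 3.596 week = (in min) 3.644e+04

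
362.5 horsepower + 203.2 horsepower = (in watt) 4.218e+05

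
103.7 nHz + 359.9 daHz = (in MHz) 0.003599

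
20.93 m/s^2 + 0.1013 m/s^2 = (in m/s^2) 21.03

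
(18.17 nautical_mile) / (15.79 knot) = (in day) 0.04795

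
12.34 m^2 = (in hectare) 0.001234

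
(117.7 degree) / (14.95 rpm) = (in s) 1.312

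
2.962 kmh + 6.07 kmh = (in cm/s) 250.9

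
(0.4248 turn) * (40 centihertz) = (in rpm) 10.2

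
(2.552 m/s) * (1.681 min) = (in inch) 1.013e+04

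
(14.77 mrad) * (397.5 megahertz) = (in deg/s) 3.364e+08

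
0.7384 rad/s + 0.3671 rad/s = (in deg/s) 63.34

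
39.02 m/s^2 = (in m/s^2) 39.02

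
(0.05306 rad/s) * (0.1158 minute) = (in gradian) 23.47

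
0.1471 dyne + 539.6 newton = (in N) 539.6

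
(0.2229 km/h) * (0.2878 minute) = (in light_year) 1.13e-16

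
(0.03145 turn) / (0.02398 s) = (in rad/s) 8.24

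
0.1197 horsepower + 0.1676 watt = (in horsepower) 0.1199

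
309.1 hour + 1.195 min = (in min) 1.855e+04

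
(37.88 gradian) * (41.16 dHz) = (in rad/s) 2.449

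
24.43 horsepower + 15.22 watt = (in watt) 1.823e+04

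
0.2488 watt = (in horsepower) 0.0003336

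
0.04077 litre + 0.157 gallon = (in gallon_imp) 0.1397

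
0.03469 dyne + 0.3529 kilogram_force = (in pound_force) 0.778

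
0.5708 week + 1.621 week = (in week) 2.192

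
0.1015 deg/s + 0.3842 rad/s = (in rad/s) 0.386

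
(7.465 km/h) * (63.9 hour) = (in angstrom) 4.77e+15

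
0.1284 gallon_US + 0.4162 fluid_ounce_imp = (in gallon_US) 0.1315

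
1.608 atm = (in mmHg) 1222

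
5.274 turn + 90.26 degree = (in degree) 1989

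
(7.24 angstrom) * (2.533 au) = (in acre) 0.06779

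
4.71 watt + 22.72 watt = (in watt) 27.43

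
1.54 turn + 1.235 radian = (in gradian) 694.6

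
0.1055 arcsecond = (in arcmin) 0.001758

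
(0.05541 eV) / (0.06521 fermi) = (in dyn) 13.61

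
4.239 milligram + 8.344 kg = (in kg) 8.344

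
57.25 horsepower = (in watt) 4.269e+04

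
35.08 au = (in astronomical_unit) 35.08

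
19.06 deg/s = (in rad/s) 0.3327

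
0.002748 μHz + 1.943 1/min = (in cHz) 3.238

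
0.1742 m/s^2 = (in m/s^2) 0.1742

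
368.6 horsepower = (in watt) 2.749e+05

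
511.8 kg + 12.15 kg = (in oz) 1.848e+04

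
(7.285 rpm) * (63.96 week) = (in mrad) 2.951e+10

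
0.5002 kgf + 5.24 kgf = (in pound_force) 12.65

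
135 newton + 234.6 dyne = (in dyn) 1.35e+07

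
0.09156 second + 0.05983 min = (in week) 6.087e-06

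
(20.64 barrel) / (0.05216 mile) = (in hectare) 3.909e-06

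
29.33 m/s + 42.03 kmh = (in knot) 79.71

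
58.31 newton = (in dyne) 5.831e+06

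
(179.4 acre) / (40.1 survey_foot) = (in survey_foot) 1.949e+05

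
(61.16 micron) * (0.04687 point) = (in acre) 2.499e-13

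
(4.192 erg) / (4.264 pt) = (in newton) 0.0002787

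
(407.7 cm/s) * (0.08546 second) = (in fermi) 3.484e+14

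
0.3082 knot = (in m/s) 0.1586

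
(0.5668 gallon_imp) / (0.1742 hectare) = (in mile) 9.191e-10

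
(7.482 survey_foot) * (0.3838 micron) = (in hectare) 8.753e-11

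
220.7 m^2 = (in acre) 0.05454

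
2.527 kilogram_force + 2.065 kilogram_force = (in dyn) 4.503e+06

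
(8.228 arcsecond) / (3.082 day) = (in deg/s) 8.583e-09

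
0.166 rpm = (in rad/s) 0.01738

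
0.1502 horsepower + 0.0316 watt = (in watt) 112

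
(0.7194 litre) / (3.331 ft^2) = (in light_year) 2.457e-19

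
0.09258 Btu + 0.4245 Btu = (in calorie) 130.4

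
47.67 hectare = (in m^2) 4.767e+05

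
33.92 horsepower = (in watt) 2.529e+04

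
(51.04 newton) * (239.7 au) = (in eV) 1.142e+34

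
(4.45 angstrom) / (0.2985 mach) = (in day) 5.067e-17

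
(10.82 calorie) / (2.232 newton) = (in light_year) 2.144e-15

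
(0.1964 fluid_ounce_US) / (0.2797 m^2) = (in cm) 0.002077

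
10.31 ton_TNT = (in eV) 2.692e+29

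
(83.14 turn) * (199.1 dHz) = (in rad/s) 1.04e+04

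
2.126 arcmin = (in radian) 0.0006184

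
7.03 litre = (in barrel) 0.04422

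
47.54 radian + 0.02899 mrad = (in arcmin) 1.634e+05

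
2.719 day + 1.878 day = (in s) 3.972e+05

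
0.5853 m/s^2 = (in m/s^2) 0.5853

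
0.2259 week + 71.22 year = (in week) 3714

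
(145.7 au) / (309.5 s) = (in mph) 1.575e+11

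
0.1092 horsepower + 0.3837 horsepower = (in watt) 367.6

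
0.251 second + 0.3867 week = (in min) 3898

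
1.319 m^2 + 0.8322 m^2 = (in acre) 0.0005316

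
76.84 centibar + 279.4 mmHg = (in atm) 1.126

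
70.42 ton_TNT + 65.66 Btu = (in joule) 2.946e+11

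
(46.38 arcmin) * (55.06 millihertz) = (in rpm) 0.007094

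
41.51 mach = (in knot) 2.747e+04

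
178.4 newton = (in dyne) 1.784e+07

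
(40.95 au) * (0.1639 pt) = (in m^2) 3.542e+08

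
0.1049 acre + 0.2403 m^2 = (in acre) 0.105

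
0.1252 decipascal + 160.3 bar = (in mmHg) 1.202e+05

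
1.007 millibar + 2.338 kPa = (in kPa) 2.439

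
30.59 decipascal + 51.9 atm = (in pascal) 5.259e+06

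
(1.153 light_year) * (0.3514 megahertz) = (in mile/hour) 8.575e+21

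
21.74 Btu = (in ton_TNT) 5.482e-06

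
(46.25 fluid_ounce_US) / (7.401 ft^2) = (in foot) 0.006526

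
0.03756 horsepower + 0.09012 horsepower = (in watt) 95.21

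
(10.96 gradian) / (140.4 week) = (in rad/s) 2.027e-09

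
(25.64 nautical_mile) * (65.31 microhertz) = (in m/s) 3.101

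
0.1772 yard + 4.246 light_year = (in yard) 4.393e+16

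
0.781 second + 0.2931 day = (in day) 0.2931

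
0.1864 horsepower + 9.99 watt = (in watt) 149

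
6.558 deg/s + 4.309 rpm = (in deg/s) 32.41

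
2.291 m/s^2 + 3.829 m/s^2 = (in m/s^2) 6.12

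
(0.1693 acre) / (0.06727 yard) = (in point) 3.157e+07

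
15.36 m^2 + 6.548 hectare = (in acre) 16.18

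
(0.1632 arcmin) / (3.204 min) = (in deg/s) 1.415e-05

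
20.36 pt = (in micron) 7183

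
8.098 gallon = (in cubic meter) 0.03065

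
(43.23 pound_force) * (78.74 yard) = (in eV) 8.642e+22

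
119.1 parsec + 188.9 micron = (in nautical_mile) 1.984e+15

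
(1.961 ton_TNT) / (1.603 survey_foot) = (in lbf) 3.775e+09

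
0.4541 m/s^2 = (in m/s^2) 0.4541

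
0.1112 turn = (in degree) 40.03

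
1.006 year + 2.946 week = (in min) 5.584e+05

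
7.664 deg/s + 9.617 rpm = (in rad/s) 1.141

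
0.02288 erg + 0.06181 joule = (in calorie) 0.01477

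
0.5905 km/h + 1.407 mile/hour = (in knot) 1.541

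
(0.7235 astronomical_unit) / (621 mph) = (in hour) 1.083e+05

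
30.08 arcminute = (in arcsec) 1805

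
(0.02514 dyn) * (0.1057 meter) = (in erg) 0.2657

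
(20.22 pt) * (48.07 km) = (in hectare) 0.03429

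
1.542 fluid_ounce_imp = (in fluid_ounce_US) 1.481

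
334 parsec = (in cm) 1.031e+21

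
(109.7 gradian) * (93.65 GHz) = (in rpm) 1.541e+12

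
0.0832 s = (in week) 1.376e-07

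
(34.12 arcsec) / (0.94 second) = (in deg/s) 0.01008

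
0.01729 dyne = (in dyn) 0.01729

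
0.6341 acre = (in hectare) 0.2566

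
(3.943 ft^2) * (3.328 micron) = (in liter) 0.001219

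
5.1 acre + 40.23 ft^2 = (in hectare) 2.064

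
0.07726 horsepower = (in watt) 57.61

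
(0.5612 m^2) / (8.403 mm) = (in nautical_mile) 0.03606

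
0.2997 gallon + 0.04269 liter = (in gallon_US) 0.311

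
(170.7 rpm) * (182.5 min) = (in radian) 1.957e+05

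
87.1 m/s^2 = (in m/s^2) 87.1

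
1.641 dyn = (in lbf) 3.689e-06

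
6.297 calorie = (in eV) 1.644e+20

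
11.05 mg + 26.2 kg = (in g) 2.62e+04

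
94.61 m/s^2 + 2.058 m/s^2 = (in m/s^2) 96.67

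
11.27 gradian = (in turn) 0.02818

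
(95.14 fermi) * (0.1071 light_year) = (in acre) 0.02382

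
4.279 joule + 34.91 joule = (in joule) 39.19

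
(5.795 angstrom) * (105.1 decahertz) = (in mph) 1.362e-06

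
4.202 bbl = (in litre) 668.1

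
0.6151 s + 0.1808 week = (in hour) 30.37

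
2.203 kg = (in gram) 2203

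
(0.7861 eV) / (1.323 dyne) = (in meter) 9.52e-15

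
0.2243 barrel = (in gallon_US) 9.421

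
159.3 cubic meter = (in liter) 1.593e+05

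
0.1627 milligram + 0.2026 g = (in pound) 0.000447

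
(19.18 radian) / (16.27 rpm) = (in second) 11.26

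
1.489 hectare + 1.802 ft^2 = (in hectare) 1.489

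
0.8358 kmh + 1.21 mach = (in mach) 1.211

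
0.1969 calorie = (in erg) 8.238e+06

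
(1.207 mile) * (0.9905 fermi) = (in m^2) 1.924e-12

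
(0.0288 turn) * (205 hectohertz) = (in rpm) 3.542e+04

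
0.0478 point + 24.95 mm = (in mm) 24.97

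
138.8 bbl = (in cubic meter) 22.07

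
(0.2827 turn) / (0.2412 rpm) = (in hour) 0.01953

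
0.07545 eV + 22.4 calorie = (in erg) 9.372e+08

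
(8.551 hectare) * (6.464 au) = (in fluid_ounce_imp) 2.91e+21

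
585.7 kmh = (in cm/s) 1.627e+04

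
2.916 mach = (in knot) 1930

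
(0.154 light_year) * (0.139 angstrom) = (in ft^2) 2.18e+05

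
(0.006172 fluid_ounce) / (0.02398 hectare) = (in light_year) 8.046e-26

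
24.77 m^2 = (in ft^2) 266.6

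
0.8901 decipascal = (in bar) 8.901e-07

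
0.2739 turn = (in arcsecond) 3.55e+05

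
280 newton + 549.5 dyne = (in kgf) 28.55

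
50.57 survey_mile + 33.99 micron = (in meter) 8.138e+04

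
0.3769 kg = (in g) 376.9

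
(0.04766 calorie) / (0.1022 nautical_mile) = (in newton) 0.001054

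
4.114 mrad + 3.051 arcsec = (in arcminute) 14.19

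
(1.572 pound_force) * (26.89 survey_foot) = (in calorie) 13.7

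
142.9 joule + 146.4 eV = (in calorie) 34.15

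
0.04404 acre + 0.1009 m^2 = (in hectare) 0.01783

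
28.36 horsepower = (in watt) 2.115e+04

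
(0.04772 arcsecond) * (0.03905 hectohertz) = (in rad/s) 9.034e-07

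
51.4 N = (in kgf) 5.241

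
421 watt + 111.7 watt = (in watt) 532.7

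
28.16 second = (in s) 28.16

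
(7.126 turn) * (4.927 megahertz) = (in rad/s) 2.206e+08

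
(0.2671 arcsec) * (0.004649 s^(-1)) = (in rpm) 5.749e-08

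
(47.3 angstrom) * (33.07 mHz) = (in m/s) 1.564e-10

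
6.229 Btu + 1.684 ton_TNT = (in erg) 7.046e+16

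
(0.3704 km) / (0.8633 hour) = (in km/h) 0.4291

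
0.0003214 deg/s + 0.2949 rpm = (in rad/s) 0.03089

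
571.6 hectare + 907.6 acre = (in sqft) 1.011e+08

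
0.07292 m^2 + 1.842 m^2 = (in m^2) 1.915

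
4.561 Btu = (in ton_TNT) 1.15e-06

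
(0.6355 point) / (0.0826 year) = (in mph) 1.925e-10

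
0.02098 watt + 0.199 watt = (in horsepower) 0.000295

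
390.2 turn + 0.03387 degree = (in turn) 390.2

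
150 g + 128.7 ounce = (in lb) 8.374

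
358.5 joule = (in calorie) 85.68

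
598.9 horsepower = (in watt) 4.466e+05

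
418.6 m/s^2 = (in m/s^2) 418.6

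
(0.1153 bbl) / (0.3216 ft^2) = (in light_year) 6.485e-17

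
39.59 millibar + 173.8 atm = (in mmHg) 1.321e+05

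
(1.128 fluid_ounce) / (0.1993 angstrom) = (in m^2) 1.674e+06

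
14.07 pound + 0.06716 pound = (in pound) 14.14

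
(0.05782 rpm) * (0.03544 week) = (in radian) 129.8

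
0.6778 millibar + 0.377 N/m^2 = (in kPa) 0.06816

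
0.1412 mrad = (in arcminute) 0.4854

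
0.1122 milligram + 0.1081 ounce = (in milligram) 3065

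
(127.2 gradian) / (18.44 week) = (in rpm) 1.711e-06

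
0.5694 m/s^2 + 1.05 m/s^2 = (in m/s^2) 1.619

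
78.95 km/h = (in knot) 42.63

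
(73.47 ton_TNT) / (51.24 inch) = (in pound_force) 5.31e+10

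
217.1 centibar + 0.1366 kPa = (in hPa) 2172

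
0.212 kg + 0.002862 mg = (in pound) 0.4674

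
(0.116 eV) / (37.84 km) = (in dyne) 4.912e-20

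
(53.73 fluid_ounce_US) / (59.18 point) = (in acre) 1.881e-05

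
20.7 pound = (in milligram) 9.389e+06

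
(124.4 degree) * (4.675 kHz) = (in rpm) 9.693e+04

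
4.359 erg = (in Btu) 4.132e-10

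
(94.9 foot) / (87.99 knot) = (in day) 7.396e-06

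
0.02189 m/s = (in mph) 0.04897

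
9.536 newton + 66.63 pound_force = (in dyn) 3.059e+07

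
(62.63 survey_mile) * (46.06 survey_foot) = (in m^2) 1.415e+06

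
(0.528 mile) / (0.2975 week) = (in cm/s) 0.4723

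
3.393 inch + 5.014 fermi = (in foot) 0.2828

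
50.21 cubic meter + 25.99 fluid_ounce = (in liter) 5.021e+04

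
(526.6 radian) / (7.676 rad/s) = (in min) 1.143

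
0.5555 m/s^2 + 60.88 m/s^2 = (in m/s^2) 61.44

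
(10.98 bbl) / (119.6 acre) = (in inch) 0.000142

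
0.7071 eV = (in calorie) 2.708e-20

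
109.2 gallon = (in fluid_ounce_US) 1.398e+04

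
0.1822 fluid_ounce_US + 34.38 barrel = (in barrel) 34.38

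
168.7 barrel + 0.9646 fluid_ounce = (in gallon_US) 7085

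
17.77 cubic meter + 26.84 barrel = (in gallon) 5822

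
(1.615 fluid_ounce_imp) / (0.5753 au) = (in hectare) 5.332e-20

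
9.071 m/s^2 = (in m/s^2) 9.071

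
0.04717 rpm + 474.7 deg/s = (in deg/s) 475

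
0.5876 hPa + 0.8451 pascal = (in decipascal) 596.1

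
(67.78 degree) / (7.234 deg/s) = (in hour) 0.002603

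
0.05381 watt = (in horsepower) 7.216e-05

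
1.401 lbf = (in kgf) 0.6355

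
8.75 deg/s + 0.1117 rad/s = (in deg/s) 15.15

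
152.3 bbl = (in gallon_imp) 5326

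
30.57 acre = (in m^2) 1.237e+05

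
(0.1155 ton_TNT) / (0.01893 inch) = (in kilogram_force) 1.025e+11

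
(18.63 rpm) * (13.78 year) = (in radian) 8.478e+08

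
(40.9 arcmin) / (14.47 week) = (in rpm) 1.298e-08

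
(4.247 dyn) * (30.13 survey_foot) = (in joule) 0.00039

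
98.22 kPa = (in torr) 736.7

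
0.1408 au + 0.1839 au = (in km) 4.857e+07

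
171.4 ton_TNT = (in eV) 4.476e+30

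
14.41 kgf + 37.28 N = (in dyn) 1.786e+07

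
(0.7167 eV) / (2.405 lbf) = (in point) 3.043e-17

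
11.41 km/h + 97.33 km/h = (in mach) 0.08871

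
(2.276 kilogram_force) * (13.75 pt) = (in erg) 1.083e+06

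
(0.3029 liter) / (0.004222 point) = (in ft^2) 2189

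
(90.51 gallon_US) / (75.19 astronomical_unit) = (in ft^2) 3.279e-13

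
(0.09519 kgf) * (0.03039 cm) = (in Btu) 2.689e-07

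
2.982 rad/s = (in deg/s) 170.9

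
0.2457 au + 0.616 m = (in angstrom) 3.676e+20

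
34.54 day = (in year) 0.09463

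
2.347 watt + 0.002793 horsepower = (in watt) 4.43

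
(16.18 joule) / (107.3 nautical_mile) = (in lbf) 1.83e-05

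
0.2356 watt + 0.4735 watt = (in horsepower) 0.0009509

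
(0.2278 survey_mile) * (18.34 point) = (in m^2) 2.372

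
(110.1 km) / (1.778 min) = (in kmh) 3715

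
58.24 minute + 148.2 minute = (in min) 206.4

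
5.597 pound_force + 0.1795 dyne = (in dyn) 2.49e+06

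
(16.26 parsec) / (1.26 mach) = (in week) 1.934e+09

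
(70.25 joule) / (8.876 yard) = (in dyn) 8.656e+05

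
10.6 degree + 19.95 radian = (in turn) 3.205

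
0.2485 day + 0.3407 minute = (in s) 2.149e+04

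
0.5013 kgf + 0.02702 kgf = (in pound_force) 1.165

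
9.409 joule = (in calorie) 2.249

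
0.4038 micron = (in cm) 4.038e-05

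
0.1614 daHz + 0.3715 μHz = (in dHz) 16.14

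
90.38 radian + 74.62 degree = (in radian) 91.68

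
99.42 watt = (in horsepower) 0.1333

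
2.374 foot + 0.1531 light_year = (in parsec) 0.04694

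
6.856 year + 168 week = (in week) 525.5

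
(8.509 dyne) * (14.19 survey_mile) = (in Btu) 0.001842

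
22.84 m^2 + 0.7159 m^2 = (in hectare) 0.002356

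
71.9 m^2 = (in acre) 0.01777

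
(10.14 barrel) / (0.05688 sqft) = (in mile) 0.1896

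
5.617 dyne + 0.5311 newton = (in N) 0.5312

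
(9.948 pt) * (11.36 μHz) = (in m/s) 3.987e-08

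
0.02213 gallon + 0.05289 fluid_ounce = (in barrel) 0.0005367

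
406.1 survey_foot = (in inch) 4873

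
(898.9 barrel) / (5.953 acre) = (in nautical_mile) 3.203e-06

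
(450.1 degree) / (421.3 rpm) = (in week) 2.944e-07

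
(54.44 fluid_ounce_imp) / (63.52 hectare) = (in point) 6.903e-06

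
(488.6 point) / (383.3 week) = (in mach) 2.184e-12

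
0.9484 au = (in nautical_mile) 7.661e+07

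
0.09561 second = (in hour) 2.656e-05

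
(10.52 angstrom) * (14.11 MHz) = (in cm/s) 1.484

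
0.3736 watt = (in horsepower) 0.000501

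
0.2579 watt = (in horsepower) 0.0003458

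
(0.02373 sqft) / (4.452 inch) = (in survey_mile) 1.211e-05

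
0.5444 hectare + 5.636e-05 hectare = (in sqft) 5.86e+04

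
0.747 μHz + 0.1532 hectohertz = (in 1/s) 15.32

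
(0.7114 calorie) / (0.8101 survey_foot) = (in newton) 12.05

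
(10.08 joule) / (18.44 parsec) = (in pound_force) 3.983e-18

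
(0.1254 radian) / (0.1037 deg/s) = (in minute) 1.155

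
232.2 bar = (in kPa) 2.322e+04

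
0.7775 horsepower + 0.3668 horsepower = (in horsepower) 1.144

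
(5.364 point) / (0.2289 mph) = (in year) 5.864e-10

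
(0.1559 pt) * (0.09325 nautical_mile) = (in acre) 2.347e-06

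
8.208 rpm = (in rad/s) 0.8595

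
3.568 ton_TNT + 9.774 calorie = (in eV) 9.318e+28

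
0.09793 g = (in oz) 0.003454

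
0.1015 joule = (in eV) 6.335e+17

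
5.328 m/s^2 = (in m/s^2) 5.328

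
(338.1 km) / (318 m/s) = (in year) 3.371e-05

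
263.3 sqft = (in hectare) 0.002446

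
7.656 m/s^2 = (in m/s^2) 7.656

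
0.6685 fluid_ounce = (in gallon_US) 0.005223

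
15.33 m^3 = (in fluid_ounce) 5.184e+05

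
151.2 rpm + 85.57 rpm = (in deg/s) 1421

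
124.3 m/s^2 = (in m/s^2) 124.3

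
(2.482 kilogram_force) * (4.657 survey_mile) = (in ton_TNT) 4.36e-05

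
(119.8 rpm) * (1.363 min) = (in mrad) 1.026e+06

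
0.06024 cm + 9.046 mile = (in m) 1.456e+04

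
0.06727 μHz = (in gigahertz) 6.727e-17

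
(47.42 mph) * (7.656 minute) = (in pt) 2.76e+07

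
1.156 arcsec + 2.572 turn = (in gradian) 1029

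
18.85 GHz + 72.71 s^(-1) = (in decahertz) 1.885e+09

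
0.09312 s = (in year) 2.953e-09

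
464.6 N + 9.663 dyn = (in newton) 464.6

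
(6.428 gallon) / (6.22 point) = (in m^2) 11.09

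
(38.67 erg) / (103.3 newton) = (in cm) 3.743e-06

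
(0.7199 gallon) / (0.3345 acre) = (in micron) 2.013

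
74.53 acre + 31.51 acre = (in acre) 106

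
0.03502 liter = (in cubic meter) 3.502e-05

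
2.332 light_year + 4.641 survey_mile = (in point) 6.254e+19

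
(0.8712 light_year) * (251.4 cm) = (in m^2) 2.072e+16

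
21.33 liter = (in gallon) 5.635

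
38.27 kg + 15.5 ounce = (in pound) 85.34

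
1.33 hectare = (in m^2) 1.33e+04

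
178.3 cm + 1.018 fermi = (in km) 0.001783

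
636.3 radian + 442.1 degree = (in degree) 3.69e+04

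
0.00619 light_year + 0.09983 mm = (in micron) 5.856e+19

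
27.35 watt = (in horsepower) 0.03668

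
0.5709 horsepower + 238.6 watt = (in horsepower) 0.8909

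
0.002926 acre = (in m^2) 11.84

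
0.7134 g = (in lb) 0.001573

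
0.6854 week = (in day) 4.798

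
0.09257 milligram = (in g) 9.257e-05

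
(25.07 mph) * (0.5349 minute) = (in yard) 393.4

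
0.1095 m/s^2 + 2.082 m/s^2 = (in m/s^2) 2.192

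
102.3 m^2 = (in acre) 0.02528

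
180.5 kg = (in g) 1.805e+05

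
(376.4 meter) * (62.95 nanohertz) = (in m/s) 2.369e-05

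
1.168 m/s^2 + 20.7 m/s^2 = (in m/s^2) 21.87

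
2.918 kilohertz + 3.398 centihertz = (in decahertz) 291.8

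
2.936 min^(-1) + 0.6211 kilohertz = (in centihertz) 6.211e+04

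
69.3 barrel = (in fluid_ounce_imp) 3.878e+05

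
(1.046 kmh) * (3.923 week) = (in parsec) 2.234e-11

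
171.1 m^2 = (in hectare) 0.01711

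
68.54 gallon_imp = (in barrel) 1.96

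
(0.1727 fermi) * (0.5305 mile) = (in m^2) 1.474e-13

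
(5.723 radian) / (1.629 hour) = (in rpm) 0.009319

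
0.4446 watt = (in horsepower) 0.0005962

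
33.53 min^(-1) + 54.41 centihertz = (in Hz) 1.103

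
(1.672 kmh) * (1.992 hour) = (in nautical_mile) 1.798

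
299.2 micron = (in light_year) 3.163e-20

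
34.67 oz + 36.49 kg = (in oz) 1322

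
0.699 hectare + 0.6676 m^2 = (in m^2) 6991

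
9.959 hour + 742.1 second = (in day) 0.4235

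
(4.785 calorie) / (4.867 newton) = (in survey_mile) 0.002556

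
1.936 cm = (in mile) 1.203e-05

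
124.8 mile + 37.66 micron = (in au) 1.343e-06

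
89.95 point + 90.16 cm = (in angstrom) 9.333e+09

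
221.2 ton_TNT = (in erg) 9.255e+18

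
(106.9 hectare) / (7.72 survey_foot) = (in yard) 4.968e+05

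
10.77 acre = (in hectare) 4.358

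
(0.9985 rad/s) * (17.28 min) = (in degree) 5.932e+04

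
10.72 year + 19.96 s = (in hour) 9.391e+04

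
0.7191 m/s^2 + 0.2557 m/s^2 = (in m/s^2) 0.9748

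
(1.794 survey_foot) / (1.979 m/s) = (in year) 8.762e-09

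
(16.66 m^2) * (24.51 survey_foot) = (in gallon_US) 3.288e+04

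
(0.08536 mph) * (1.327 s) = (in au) 3.385e-13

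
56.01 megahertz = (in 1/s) 5.601e+07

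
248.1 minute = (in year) 0.000472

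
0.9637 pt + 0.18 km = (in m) 180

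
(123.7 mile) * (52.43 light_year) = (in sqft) 1.063e+24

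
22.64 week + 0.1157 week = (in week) 22.76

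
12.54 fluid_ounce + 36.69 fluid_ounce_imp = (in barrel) 0.00889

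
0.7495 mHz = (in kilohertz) 7.495e-07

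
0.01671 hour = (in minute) 1.003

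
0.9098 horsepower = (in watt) 678.4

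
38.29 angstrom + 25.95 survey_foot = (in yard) 8.65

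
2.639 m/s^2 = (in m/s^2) 2.639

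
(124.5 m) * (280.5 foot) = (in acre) 2.63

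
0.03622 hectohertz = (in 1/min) 217.3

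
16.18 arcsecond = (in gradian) 0.004994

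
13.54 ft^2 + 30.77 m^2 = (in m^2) 32.03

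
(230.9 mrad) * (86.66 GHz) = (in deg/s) 1.146e+12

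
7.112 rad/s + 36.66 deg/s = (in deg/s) 444.1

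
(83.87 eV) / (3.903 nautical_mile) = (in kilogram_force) 1.896e-22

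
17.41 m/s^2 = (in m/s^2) 17.41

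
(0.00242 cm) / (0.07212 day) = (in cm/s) 3.884e-07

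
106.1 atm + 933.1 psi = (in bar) 171.8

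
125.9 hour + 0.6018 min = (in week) 0.7495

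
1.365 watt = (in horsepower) 0.00183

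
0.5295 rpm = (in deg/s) 3.177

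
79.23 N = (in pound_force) 17.81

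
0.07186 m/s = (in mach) 0.000211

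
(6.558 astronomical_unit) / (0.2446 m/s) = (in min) 6.685e+10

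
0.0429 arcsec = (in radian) 2.08e-07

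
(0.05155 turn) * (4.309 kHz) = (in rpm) 1.333e+04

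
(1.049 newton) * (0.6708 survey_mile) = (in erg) 1.132e+10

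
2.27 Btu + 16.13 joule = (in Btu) 2.285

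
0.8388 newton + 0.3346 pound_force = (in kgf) 0.2373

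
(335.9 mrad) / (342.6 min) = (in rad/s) 1.634e-05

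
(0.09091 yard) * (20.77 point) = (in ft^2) 0.006556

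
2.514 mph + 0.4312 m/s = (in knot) 3.023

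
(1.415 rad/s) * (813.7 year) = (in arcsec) 7.489e+15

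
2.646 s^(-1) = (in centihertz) 264.6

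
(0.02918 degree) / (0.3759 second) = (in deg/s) 0.07763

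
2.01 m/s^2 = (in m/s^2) 2.01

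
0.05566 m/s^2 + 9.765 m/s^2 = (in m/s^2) 9.821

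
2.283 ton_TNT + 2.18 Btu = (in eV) 5.962e+28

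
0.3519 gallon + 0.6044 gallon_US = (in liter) 3.62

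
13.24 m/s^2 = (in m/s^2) 13.24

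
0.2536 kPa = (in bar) 0.002536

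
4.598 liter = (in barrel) 0.02892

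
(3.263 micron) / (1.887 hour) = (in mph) 1.074e-09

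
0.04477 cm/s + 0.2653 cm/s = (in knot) 0.006027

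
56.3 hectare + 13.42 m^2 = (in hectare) 56.3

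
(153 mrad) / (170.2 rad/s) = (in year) 2.851e-11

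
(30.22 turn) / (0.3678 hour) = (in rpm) 1.369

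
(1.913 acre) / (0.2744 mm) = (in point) 7.997e+10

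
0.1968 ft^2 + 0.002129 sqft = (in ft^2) 0.1989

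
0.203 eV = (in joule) 3.252e-20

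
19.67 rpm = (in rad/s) 2.06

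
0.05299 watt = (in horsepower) 7.106e-05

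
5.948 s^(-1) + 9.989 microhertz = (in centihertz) 594.8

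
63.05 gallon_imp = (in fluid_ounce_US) 9692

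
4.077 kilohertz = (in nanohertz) 4.077e+12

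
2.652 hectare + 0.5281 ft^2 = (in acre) 6.553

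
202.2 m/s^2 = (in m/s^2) 202.2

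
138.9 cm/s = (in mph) 3.107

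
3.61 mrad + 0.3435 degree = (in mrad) 9.605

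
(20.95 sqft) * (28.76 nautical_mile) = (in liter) 1.037e+08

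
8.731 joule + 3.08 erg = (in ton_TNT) 2.087e-09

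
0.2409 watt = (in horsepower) 0.0003231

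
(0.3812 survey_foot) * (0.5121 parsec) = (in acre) 4.537e+11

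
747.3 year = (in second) 2.357e+10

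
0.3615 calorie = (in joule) 1.513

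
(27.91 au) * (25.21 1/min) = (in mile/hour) 3.924e+12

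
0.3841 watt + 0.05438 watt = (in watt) 0.4385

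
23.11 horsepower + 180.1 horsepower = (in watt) 1.515e+05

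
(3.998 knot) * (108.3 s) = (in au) 1.489e-09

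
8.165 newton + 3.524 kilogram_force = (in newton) 42.72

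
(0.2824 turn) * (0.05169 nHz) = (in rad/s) 9.172e-11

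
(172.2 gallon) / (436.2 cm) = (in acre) 3.693e-05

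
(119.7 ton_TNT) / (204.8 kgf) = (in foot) 8.181e+08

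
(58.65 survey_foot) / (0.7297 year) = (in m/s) 7.768e-07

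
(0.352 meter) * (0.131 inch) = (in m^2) 0.001171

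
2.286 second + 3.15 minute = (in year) 6.066e-06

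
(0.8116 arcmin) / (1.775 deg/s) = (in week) 1.26e-08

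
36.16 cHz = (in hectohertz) 0.003616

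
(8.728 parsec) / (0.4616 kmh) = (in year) 6.66e+10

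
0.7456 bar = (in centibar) 74.56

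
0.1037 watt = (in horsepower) 0.0001391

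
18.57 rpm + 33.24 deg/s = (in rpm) 24.11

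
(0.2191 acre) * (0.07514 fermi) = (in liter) 6.662e-11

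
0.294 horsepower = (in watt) 219.2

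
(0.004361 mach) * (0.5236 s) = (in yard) 0.8503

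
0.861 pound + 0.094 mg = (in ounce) 13.78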